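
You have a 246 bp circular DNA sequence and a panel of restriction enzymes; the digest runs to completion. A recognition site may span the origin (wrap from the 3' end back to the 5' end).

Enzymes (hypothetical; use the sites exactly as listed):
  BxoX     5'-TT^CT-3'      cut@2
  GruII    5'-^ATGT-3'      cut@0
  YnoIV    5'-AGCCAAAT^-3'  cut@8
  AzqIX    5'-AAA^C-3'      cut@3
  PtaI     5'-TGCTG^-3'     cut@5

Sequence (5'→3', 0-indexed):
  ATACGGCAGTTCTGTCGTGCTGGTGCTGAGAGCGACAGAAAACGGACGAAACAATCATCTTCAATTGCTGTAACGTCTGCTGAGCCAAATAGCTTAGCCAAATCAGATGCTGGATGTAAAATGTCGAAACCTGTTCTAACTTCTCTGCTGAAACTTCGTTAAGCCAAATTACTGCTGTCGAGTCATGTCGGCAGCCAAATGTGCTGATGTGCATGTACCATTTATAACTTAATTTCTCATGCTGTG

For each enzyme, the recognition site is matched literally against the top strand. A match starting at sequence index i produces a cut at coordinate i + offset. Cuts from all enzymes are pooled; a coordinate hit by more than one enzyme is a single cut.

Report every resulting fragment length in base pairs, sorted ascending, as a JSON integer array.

Scan for sites:
  BxoX TTCT/2: at [9, 133, 140, 233] ⇒ [11, 135, 142, 235]
  GruII ATGT/0: at [113, 120, 184, 198, 206, 212] ⇒ [113, 120, 184, 198, 206, 212]
  YnoIV AGCCAAAT/8: at [82, 95, 161, 192] ⇒ [90, 103, 169, 200]
  AzqIX AAAC/3: at [39, 48, 126, 150] ⇒ [42, 51, 129, 153]
  PtaI TGCTG/5: at [17, 23, 65, 77, 107, 145, 172, 201, 239] ⇒ [22, 28, 70, 82, 112, 150, 177, 206, 244]

All cut coordinates (distinct, sorted): [11, 22, 28, 42, 51, 70, 82, 90, 103, 112, 113, 120, 129, 135, 142, 150, 153, 169, 177, 184, 198, 200, 206, 212, 235, 244]

Fragments:
  11→22: 11 bp
  22→28: 6 bp
  28→42: 14 bp
  42→51: 9 bp
  51→70: 19 bp
  70→82: 12 bp
  82→90: 8 bp
  90→103: 13 bp
  103→112: 9 bp
  112→113: 1 bp
  113→120: 7 bp
  120→129: 9 bp
  129→135: 6 bp
  135→142: 7 bp
  142→150: 8 bp
  150→153: 3 bp
  153→169: 16 bp
  169→177: 8 bp
  177→184: 7 bp
  184→198: 14 bp
  198→200: 2 bp
  200→206: 6 bp
  206→212: 6 bp
  212→235: 23 bp
  235→244: 9 bp
  244→11 (wrap): 246-244+11 = 13 bp

[1,2,3,6,6,6,6,7,7,7,8,8,8,9,9,9,9,11,12,13,13,14,14,16,19,23]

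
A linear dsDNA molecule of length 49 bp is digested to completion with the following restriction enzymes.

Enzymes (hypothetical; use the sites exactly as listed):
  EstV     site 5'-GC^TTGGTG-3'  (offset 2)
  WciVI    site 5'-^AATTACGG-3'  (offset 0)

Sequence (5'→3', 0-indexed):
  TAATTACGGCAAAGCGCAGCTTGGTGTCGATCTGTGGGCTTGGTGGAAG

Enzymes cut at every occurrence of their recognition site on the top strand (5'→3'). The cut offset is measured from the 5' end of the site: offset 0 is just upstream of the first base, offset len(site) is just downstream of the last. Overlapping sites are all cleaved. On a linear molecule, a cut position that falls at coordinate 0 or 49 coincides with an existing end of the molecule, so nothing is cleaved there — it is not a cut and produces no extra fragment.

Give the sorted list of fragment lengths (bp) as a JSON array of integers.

[1,10,19,19]

Scan for sites:
  EstV (GCTTGGTG, off=2): starts [18, 37] → cuts [20, 39]
  WciVI (AATTACGG, off=0): starts [1] → cuts [1]

Pooled cuts: [1, 20, 39]

Fragment lengths:
  [0,1): 1 bp
  [1,20): 19 bp
  [20,39): 19 bp
  [39,49): 10 bp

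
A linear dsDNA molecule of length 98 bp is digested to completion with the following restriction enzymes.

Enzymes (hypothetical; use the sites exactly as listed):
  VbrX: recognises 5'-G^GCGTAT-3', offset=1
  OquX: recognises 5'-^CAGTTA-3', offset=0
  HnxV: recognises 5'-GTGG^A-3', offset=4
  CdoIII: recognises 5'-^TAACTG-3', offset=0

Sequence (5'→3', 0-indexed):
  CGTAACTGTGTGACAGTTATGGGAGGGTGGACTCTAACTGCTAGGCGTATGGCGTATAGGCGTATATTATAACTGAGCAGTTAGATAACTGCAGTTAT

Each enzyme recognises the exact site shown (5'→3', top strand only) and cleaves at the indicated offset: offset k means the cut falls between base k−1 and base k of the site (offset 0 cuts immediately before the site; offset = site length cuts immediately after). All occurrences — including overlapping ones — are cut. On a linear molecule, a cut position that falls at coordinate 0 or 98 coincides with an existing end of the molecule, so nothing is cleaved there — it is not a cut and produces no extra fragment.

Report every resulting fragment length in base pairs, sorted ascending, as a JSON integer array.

Scan for sites:
  VbrX (GGCGTAT, off=1): starts [43, 50, 58] → cuts [44, 51, 59]
  OquX (CAGTTA, off=0): starts [13, 77, 91] → cuts [13, 77, 91]
  HnxV (GTGGA, off=4): starts [26] → cuts [30]
  CdoIII (TAACTG, off=0): starts [2, 34, 69, 85] → cuts [2, 34, 69, 85]

Pooled cuts: [2, 13, 30, 34, 44, 51, 59, 69, 77, 85, 91]

Fragments:
  [0,2): 2 bp
  [2,13): 11 bp
  [13,30): 17 bp
  [30,34): 4 bp
  [34,44): 10 bp
  [44,51): 7 bp
  [51,59): 8 bp
  [59,69): 10 bp
  [69,77): 8 bp
  [77,85): 8 bp
  [85,91): 6 bp
  [91,98): 7 bp

[2,4,6,7,7,8,8,8,10,10,11,17]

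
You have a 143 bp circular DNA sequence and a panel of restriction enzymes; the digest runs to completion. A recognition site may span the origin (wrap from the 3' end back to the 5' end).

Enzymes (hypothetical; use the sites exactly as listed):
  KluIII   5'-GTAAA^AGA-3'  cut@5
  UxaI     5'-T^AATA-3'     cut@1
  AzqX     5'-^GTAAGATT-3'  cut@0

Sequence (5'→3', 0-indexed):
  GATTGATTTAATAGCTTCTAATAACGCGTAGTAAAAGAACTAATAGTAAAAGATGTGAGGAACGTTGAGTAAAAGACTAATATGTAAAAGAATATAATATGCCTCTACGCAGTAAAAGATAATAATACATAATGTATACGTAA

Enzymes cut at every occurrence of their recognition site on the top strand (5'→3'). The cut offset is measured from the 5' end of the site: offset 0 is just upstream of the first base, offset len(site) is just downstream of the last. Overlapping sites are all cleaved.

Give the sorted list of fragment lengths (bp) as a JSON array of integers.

[3,4,5,6,7,9,10,10,13,16,16,21,23]

Per-enzyme occurrences:
  KluIII (GTAAAAGA, off=5): starts [30, 45, 68, 83, 111] → cuts [35, 50, 73, 88, 116]
  UxaI (TAATA, off=1): starts [8, 18, 40, 77, 94, 119, 122] → cuts [9, 19, 41, 78, 95, 120, 123]
  AzqX (GTAAGATT, off=0): starts [139] → cuts [139]

Pooled cuts: [9, 19, 35, 41, 50, 73, 78, 88, 95, 116, 120, 123, 139]

Fragments:
  9→19: 10 bp
  19→35: 16 bp
  35→41: 6 bp
  41→50: 9 bp
  50→73: 23 bp
  73→78: 5 bp
  78→88: 10 bp
  88→95: 7 bp
  95→116: 21 bp
  116→120: 4 bp
  120→123: 3 bp
  123→139: 16 bp
  139→9 (wrap): 143-139+9 = 13 bp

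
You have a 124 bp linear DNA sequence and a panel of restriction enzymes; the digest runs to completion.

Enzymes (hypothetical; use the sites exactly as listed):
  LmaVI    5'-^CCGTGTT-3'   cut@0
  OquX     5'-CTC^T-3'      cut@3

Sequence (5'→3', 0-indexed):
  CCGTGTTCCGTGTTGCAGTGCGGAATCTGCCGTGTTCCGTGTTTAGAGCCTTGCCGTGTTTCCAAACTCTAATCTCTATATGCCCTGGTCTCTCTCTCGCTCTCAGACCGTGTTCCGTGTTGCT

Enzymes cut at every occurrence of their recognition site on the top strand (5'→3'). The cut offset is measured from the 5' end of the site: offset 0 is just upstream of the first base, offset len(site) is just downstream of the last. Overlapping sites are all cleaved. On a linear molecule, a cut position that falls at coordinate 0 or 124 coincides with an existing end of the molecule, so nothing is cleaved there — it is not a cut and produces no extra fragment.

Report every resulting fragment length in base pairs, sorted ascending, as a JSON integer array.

Scan for sites:
  LmaVI (CCGTGTT, off=0): starts [0, 7, 29, 36, 53, 107, 114] → cuts [7, 29, 36, 53, 107, 114] (position 0 is a terminus of the linear molecule — no cut)
  OquX (CTCT, off=3): starts [66, 73, 89, 91, 93, 99] → cuts [69, 76, 92, 94, 96, 102]

All cut coordinates (distinct, sorted): [7, 29, 36, 53, 69, 76, 92, 94, 96, 102, 107, 114]

Fragment lengths:
  [0,7): 7 bp
  [7,29): 22 bp
  [29,36): 7 bp
  [36,53): 17 bp
  [53,69): 16 bp
  [69,76): 7 bp
  [76,92): 16 bp
  [92,94): 2 bp
  [94,96): 2 bp
  [96,102): 6 bp
  [102,107): 5 bp
  [107,114): 7 bp
  [114,124): 10 bp

[2,2,5,6,7,7,7,7,10,16,16,17,22]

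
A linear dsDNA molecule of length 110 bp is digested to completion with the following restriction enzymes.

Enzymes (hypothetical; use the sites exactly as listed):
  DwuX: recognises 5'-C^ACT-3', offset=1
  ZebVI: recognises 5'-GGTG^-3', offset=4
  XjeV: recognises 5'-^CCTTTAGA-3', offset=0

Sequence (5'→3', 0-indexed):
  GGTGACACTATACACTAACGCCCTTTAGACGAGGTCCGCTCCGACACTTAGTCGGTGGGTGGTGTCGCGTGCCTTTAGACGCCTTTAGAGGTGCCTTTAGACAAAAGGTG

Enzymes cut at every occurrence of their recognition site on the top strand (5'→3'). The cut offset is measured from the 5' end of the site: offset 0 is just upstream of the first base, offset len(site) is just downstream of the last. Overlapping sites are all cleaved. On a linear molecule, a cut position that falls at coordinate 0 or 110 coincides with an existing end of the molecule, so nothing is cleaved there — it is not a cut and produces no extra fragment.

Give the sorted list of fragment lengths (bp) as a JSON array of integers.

[2,3,4,4,7,7,8,10,12,12,17,24]

Per-enzyme occurrences:
  DwuX CACT/1: at [5, 12, 44] ⇒ [6, 13, 45]
  ZebVI GGTG/4: at [0, 53, 57, 60, 89, 106] ⇒ [4, 57, 61, 64, 93] (position 110 is a terminus of the linear molecule — no cut)
  XjeV CCTTTAGA/0: at [21, 71, 81, 93] ⇒ [21, 71, 81, 93]

Pooled cuts: [4, 6, 13, 21, 45, 57, 61, 64, 71, 81, 93]

Fragment lengths:
  [0,4): 4 bp
  [4,6): 2 bp
  [6,13): 7 bp
  [13,21): 8 bp
  [21,45): 24 bp
  [45,57): 12 bp
  [57,61): 4 bp
  [61,64): 3 bp
  [64,71): 7 bp
  [71,81): 10 bp
  [81,93): 12 bp
  [93,110): 17 bp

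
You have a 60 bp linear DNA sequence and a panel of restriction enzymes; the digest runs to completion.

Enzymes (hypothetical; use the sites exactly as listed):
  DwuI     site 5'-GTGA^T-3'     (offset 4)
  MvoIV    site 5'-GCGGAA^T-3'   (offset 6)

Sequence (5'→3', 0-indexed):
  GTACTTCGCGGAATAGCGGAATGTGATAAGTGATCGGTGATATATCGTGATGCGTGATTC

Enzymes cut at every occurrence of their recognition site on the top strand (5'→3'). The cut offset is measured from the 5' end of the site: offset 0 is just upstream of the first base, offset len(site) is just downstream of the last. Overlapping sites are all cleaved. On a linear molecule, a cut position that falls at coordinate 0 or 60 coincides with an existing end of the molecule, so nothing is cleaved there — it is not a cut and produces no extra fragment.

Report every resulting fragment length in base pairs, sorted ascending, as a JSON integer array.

[3,5,7,7,7,8,10,13]

Scan for sites:
  DwuI GTGAT/4: at [22, 29, 36, 46, 53] ⇒ [26, 33, 40, 50, 57]
  MvoIV GCGGAAT/6: at [7, 15] ⇒ [13, 21]

All cut coordinates (distinct, sorted): [13, 21, 26, 33, 40, 50, 57]

Fragment lengths:
  [0,13): 13 bp
  [13,21): 8 bp
  [21,26): 5 bp
  [26,33): 7 bp
  [33,40): 7 bp
  [40,50): 10 bp
  [50,57): 7 bp
  [57,60): 3 bp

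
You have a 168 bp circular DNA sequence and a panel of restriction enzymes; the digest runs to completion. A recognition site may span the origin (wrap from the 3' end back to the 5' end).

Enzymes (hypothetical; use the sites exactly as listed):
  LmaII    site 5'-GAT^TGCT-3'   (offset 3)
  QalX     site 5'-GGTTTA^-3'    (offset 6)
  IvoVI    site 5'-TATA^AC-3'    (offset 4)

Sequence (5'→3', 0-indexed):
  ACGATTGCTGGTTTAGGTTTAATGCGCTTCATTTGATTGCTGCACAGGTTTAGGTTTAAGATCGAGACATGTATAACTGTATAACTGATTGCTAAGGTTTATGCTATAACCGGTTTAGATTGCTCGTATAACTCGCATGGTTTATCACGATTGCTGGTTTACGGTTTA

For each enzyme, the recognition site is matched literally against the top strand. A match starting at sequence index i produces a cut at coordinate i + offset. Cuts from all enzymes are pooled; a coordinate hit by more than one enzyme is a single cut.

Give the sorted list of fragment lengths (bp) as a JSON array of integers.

Scan for sites:
  LmaII GATTGCT/3: at [2, 34, 86, 117, 148] ⇒ [5, 37, 89, 120, 151]
  QalX GGTTTA/6: at [9, 15, 46, 52, 95, 111, 138, 155, 162] ⇒ [0, 15, 21, 52, 58, 101, 117, 144, 161]
  IvoVI TATAAC/4: at [71, 79, 104, 126] ⇒ [75, 83, 108, 130]

All cut coordinates (distinct, sorted): [0, 5, 15, 21, 37, 52, 58, 75, 83, 89, 101, 108, 117, 120, 130, 144, 151, 161]

Fragments:
  0→5: 5 bp
  5→15: 10 bp
  15→21: 6 bp
  21→37: 16 bp
  37→52: 15 bp
  52→58: 6 bp
  58→75: 17 bp
  75→83: 8 bp
  83→89: 6 bp
  89→101: 12 bp
  101→108: 7 bp
  108→117: 9 bp
  117→120: 3 bp
  120→130: 10 bp
  130→144: 14 bp
  144→151: 7 bp
  151→161: 10 bp
  161→0 (wrap): 168-161+0 = 7 bp

[3,5,6,6,6,7,7,7,8,9,10,10,10,12,14,15,16,17]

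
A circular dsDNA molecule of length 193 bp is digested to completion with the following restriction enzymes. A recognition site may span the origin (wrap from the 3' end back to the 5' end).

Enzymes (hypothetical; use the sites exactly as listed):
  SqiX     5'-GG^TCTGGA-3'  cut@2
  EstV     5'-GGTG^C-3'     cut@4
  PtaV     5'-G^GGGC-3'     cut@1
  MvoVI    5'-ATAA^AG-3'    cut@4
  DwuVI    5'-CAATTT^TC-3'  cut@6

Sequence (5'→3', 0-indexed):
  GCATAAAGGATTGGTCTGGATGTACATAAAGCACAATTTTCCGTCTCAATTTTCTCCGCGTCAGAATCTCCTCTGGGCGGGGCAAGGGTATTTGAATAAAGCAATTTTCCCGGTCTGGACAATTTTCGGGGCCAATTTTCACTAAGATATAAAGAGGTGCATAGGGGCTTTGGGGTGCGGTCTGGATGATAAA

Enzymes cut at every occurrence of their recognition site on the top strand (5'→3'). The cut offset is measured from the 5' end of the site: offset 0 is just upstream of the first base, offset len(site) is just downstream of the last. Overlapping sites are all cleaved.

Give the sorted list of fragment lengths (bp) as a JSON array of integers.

Site scan:
  SqiX (GGTCTGGA, off=2): starts [12, 111, 178] → cuts [14, 113, 180]
  EstV (GGTGC, off=4): starts [155, 173] → cuts [159, 177]
  PtaV (GGGGC, off=1): starts [78, 127, 163] → cuts [79, 128, 164]
  MvoVI (ATAAAG, off=4): starts [2, 25, 95, 148, 188] → cuts [6, 29, 99, 152, 192]
  DwuVI (CAATTTTC, off=6): starts [33, 46, 101, 119, 132] → cuts [39, 52, 107, 125, 138]

Pooled cuts: [6, 14, 29, 39, 52, 79, 99, 107, 113, 125, 128, 138, 152, 159, 164, 177, 180, 192]

Fragments:
  6→14: 8 bp
  14→29: 15 bp
  29→39: 10 bp
  39→52: 13 bp
  52→79: 27 bp
  79→99: 20 bp
  99→107: 8 bp
  107→113: 6 bp
  113→125: 12 bp
  125→128: 3 bp
  128→138: 10 bp
  138→152: 14 bp
  152→159: 7 bp
  159→164: 5 bp
  164→177: 13 bp
  177→180: 3 bp
  180→192: 12 bp
  192→6 (wrap): 193-192+6 = 7 bp

[3,3,5,6,7,7,8,8,10,10,12,12,13,13,14,15,20,27]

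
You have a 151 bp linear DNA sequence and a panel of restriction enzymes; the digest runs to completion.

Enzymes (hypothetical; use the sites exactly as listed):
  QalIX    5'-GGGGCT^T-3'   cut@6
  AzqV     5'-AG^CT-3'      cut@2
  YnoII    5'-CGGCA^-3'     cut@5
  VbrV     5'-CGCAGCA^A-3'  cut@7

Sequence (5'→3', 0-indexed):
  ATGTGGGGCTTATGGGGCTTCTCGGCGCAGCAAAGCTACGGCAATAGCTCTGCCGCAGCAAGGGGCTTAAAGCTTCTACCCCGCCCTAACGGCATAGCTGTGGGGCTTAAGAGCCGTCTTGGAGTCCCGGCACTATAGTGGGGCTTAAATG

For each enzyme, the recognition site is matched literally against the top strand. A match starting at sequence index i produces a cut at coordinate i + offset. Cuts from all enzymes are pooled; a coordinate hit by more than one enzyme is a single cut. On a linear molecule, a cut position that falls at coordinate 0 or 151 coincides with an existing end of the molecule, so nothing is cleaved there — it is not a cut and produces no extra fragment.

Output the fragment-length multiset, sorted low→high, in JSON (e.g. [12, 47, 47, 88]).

[3,3,4,5,6,7,8,9,10,10,13,13,13,22,25]

Site scan:
  QalIX (GGGGCTT, off=6): starts [4, 13, 61, 101, 139] → cuts [10, 19, 67, 107, 145]
  AzqV (AGCT, off=2): starts [33, 45, 70, 95] → cuts [35, 47, 72, 97]
  YnoII (CGGCA, off=5): starts [38, 89, 127] → cuts [43, 94, 132]
  VbrV (CGCAGCAA, off=7): starts [25, 53] → cuts [32, 60]

Pooled cuts: [10, 19, 32, 35, 43, 47, 60, 67, 72, 94, 97, 107, 132, 145]

Fragments:
  [0,10): 10 bp
  [10,19): 9 bp
  [19,32): 13 bp
  [32,35): 3 bp
  [35,43): 8 bp
  [43,47): 4 bp
  [47,60): 13 bp
  [60,67): 7 bp
  [67,72): 5 bp
  [72,94): 22 bp
  [94,97): 3 bp
  [97,107): 10 bp
  [107,132): 25 bp
  [132,145): 13 bp
  [145,151): 6 bp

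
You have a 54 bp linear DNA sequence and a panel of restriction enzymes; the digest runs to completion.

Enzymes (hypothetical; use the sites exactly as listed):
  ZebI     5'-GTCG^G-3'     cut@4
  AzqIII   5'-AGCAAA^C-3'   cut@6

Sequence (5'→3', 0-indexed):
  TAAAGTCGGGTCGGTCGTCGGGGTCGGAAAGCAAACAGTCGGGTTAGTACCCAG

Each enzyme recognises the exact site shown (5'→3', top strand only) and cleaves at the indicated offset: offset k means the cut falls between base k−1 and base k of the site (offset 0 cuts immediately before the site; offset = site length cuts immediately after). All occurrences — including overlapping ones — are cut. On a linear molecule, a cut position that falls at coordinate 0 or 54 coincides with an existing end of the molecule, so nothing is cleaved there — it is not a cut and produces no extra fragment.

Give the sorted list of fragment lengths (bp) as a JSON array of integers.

Scan for sites:
  ZebI GTCGG/4: at [4, 9, 16, 22, 37] ⇒ [8, 13, 20, 26, 41]
  AzqIII AGCAAAC/6: at [29] ⇒ [35]

All cut coordinates (distinct, sorted): [8, 13, 20, 26, 35, 41]

Fragments:
  [0,8): 8 bp
  [8,13): 5 bp
  [13,20): 7 bp
  [20,26): 6 bp
  [26,35): 9 bp
  [35,41): 6 bp
  [41,54): 13 bp

[5,6,6,7,8,9,13]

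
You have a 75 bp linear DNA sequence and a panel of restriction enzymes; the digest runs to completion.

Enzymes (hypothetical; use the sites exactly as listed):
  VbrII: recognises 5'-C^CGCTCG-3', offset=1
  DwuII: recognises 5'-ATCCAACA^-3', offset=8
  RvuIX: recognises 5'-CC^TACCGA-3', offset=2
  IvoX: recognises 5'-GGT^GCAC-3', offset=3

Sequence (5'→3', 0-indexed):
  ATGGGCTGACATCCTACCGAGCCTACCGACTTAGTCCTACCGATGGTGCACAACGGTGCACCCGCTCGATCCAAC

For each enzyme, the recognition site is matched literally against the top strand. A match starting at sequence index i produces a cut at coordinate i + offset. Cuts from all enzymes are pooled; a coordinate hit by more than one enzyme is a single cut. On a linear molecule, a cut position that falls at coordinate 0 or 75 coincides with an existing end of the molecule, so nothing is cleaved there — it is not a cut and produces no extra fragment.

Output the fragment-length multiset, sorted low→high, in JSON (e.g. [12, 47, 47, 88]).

Per-enzyme occurrences:
  VbrII (CCGCTCG, off=1): starts [61] → cuts [62]
  DwuII (ATCCAACA, off=8): no sites
  RvuIX (CCTACCGA, off=2): starts [12, 21, 35] → cuts [14, 23, 37]
  IvoX (GGTGCAC, off=3): starts [44, 54] → cuts [47, 57]

Pooled cuts: [14, 23, 37, 47, 57, 62]

Fragments:
  [0,14): 14 bp
  [14,23): 9 bp
  [23,37): 14 bp
  [37,47): 10 bp
  [47,57): 10 bp
  [57,62): 5 bp
  [62,75): 13 bp

[5,9,10,10,13,14,14]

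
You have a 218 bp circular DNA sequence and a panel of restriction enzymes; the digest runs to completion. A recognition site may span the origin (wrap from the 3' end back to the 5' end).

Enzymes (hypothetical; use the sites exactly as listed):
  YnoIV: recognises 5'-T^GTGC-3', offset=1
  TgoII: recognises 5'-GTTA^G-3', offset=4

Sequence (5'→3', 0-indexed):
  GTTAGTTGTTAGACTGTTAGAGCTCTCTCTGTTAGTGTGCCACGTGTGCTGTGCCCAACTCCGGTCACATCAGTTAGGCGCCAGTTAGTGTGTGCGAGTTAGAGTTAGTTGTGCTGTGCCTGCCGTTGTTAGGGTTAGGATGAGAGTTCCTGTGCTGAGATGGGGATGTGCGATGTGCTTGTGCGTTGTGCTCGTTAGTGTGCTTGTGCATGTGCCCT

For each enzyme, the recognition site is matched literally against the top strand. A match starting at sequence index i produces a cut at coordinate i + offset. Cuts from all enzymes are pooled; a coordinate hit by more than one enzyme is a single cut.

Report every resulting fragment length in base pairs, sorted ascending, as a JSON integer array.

Per-enzyme occurrences:
  YnoIV TGTGC/1: at [35, 44, 49, 90, 109, 114, 150, 166, 173, 179, 186, 198, 204, 210] ⇒ [36, 45, 50, 91, 110, 115, 151, 167, 174, 180, 187, 199, 205, 211]
  TgoII GTTAG/4: at [0, 7, 15, 30, 72, 83, 97, 103, 127, 133, 193] ⇒ [4, 11, 19, 34, 76, 87, 101, 107, 131, 137, 197]

All cut coordinates (distinct, sorted): [4, 11, 19, 34, 36, 45, 50, 76, 87, 91, 101, 107, 110, 115, 131, 137, 151, 167, 174, 180, 187, 197, 199, 205, 211]

Fragments:
  4→11: 7 bp
  11→19: 8 bp
  19→34: 15 bp
  34→36: 2 bp
  36→45: 9 bp
  45→50: 5 bp
  50→76: 26 bp
  76→87: 11 bp
  87→91: 4 bp
  91→101: 10 bp
  101→107: 6 bp
  107→110: 3 bp
  110→115: 5 bp
  115→131: 16 bp
  131→137: 6 bp
  137→151: 14 bp
  151→167: 16 bp
  167→174: 7 bp
  174→180: 6 bp
  180→187: 7 bp
  187→197: 10 bp
  197→199: 2 bp
  199→205: 6 bp
  205→211: 6 bp
  211→4 (wrap): 218-211+4 = 11 bp

[2,2,3,4,5,5,6,6,6,6,6,7,7,7,8,9,10,10,11,11,14,15,16,16,26]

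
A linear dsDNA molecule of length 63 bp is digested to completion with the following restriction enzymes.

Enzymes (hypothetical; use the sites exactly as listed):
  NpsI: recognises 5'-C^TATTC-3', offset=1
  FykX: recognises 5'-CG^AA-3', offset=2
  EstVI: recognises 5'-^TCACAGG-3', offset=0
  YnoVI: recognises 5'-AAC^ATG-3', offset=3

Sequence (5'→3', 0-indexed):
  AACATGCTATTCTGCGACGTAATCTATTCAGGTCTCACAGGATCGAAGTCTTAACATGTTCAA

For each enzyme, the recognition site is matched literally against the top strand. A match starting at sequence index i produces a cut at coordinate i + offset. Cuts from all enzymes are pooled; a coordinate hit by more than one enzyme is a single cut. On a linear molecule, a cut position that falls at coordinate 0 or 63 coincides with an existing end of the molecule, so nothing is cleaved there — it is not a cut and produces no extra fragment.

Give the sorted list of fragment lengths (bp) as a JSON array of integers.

Site scan:
  NpsI (CTATTC, off=1): starts [6, 23] → cuts [7, 24]
  FykX (CGAA, off=2): starts [43] → cuts [45]
  EstVI (TCACAGG, off=0): starts [34] → cuts [34]
  YnoVI (AACATG, off=3): starts [0, 52] → cuts [3, 55]

All cut coordinates (distinct, sorted): [3, 7, 24, 34, 45, 55]

Fragments:
  [0,3): 3 bp
  [3,7): 4 bp
  [7,24): 17 bp
  [24,34): 10 bp
  [34,45): 11 bp
  [45,55): 10 bp
  [55,63): 8 bp

[3,4,8,10,10,11,17]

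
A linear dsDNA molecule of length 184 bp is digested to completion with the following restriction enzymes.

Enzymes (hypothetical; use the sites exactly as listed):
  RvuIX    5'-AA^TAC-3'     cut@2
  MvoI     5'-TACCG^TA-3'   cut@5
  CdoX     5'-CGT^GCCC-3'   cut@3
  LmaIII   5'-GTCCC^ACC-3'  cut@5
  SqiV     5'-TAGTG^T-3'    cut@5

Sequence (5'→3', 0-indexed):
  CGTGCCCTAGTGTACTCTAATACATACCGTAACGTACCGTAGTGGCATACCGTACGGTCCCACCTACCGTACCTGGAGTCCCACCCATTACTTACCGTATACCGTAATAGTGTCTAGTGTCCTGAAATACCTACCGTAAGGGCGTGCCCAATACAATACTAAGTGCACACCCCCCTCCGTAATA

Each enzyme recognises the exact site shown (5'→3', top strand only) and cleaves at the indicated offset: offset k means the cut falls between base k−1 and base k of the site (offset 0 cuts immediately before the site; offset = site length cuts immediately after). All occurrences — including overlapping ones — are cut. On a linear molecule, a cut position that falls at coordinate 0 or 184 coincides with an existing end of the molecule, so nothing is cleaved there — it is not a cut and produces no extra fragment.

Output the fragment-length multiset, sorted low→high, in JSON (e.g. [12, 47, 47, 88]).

[3,5,6,7,7,8,8,8,8,9,9,9,9,9,10,13,13,15,28]

Per-enzyme occurrences:
  RvuIX AATAC/2: at [18, 125, 149, 154] ⇒ [20, 127, 151, 156]
  MvoI TACCGTA/5: at [24, 34, 47, 64, 92, 99, 131] ⇒ [29, 39, 52, 69, 97, 104, 136]
  CdoX CGTGCCC/3: at [0, 142] ⇒ [3, 145]
  LmaIII GTCCCACC/5: at [56, 77] ⇒ [61, 82]
  SqiV TAGTGT/5: at [7, 107, 114] ⇒ [12, 112, 119]

Pooled cuts: [3, 12, 20, 29, 39, 52, 61, 69, 82, 97, 104, 112, 119, 127, 136, 145, 151, 156]

Fragment lengths:
  [0,3): 3 bp
  [3,12): 9 bp
  [12,20): 8 bp
  [20,29): 9 bp
  [29,39): 10 bp
  [39,52): 13 bp
  [52,61): 9 bp
  [61,69): 8 bp
  [69,82): 13 bp
  [82,97): 15 bp
  [97,104): 7 bp
  [104,112): 8 bp
  [112,119): 7 bp
  [119,127): 8 bp
  [127,136): 9 bp
  [136,145): 9 bp
  [145,151): 6 bp
  [151,156): 5 bp
  [156,184): 28 bp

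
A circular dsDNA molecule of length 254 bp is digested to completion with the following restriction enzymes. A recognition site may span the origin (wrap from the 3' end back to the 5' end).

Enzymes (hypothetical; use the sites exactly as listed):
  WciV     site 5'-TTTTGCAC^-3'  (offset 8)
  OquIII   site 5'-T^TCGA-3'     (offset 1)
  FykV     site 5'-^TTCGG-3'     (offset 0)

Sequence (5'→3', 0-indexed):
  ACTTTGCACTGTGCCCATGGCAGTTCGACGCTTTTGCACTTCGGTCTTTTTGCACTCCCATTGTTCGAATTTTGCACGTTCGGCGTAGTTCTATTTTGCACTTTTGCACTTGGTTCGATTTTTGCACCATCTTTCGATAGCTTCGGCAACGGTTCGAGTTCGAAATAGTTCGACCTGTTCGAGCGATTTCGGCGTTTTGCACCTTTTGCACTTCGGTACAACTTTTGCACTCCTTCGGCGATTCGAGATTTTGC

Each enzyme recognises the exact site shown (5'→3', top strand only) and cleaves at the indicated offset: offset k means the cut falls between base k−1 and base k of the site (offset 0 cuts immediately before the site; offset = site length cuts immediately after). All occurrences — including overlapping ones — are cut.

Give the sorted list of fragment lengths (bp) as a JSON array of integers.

[1,3,5,6,6,8,8,9,9,9,9,9,10,12,13,13,14,15,15,16,19,22,23]

Per-enzyme occurrences:
  WciV TTTTGCAC/8: at [31, 47, 69, 93, 101, 119, 194, 203, 222, 248] ⇒ [2, 39, 55, 77, 101, 109, 127, 202, 211, 230]
  OquIII TTCGA/1: at [23, 63, 113, 132, 152, 158, 168, 177, 241] ⇒ [24, 64, 114, 133, 153, 159, 169, 178, 242]
  FykV TTCGG/0: at [39, 78, 141, 187, 211, 233] ⇒ [39, 78, 141, 187, 211, 233]

All cut coordinates (distinct, sorted): [2, 24, 39, 55, 64, 77, 78, 101, 109, 114, 127, 133, 141, 153, 159, 169, 178, 187, 202, 211, 230, 233, 242]

Fragment lengths:
  2→24: 22 bp
  24→39: 15 bp
  39→55: 16 bp
  55→64: 9 bp
  64→77: 13 bp
  77→78: 1 bp
  78→101: 23 bp
  101→109: 8 bp
  109→114: 5 bp
  114→127: 13 bp
  127→133: 6 bp
  133→141: 8 bp
  141→153: 12 bp
  153→159: 6 bp
  159→169: 10 bp
  169→178: 9 bp
  178→187: 9 bp
  187→202: 15 bp
  202→211: 9 bp
  211→230: 19 bp
  230→233: 3 bp
  233→242: 9 bp
  242→2 (wrap): 254-242+2 = 14 bp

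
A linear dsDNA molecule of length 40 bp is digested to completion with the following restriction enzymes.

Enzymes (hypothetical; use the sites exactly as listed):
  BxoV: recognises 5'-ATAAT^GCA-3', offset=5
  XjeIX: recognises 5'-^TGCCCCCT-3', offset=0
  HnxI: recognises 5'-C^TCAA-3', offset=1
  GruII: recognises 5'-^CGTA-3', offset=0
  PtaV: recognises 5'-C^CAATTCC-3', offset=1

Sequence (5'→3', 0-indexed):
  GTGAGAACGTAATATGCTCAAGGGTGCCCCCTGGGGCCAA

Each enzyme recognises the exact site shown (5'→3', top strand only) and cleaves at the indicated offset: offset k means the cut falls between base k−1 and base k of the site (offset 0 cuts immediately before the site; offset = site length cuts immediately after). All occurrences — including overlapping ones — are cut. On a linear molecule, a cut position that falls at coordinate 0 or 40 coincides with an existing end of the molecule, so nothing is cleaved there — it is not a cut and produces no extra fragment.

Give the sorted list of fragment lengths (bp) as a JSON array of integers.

[7,7,10,16]

Site scan:
  BxoV (ATAATGCA, off=5): no sites
  XjeIX TGCCCCCT/0: at [24] ⇒ [24]
  HnxI CTCAA/1: at [16] ⇒ [17]
  GruII CGTA/0: at [7] ⇒ [7]
  PtaV (CCAATTCC, off=1): no sites

All cut coordinates (distinct, sorted): [7, 17, 24]

Fragment lengths:
  [0,7): 7 bp
  [7,17): 10 bp
  [17,24): 7 bp
  [24,40): 16 bp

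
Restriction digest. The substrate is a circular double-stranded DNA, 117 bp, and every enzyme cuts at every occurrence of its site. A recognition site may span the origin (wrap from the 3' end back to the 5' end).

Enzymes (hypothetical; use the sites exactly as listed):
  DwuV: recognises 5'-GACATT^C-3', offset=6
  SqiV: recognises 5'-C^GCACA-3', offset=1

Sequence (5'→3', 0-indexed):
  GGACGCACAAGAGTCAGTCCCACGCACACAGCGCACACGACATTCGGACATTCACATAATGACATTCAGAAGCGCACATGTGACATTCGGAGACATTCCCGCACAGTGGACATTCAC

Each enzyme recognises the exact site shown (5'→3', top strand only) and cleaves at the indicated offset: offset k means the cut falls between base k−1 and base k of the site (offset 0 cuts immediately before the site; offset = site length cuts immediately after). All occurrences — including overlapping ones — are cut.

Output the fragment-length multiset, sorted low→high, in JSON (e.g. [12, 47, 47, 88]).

Scan for sites:
  DwuV (GACATTC, off=6): starts [38, 46, 60, 81, 91, 108] → cuts [44, 52, 66, 87, 97, 114]
  SqiV (CGCACA, off=1): starts [3, 22, 31, 72, 99] → cuts [4, 23, 32, 73, 100]

Pooled cuts: [4, 23, 32, 44, 52, 66, 73, 87, 97, 100, 114]

Fragment lengths:
  4→23: 19 bp
  23→32: 9 bp
  32→44: 12 bp
  44→52: 8 bp
  52→66: 14 bp
  66→73: 7 bp
  73→87: 14 bp
  87→97: 10 bp
  97→100: 3 bp
  100→114: 14 bp
  114→4 (wrap): 117-114+4 = 7 bp

[3,7,7,8,9,10,12,14,14,14,19]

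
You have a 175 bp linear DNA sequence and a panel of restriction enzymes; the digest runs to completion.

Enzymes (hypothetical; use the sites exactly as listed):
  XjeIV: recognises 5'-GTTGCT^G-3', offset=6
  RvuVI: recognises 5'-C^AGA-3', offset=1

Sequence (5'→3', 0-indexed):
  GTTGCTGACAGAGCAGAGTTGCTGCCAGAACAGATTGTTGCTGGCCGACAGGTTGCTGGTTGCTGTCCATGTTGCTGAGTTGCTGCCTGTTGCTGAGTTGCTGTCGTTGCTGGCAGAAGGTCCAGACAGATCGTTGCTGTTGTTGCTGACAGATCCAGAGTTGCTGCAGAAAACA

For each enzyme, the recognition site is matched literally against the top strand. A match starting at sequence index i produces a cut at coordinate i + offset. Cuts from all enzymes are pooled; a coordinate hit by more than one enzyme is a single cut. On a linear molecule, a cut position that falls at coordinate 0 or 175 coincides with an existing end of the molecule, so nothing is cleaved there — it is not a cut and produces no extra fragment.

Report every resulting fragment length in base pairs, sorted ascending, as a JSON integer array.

Site scan:
  XjeIV GTTGCTG/6: at [0, 17, 36, 51, 58, 70, 78, 88, 96, 105, 132, 141, 159] ⇒ [6, 23, 42, 57, 64, 76, 84, 94, 102, 111, 138, 147, 165]
  RvuVI CAGA/1: at [8, 13, 25, 30, 113, 122, 126, 149, 155, 166] ⇒ [9, 14, 26, 31, 114, 123, 127, 150, 156, 167]

All cut coordinates (distinct, sorted): [6, 9, 14, 23, 26, 31, 42, 57, 64, 76, 84, 94, 102, 111, 114, 123, 127, 138, 147, 150, 156, 165, 167]

Fragments:
  [0,6): 6 bp
  [6,9): 3 bp
  [9,14): 5 bp
  [14,23): 9 bp
  [23,26): 3 bp
  [26,31): 5 bp
  [31,42): 11 bp
  [42,57): 15 bp
  [57,64): 7 bp
  [64,76): 12 bp
  [76,84): 8 bp
  [84,94): 10 bp
  [94,102): 8 bp
  [102,111): 9 bp
  [111,114): 3 bp
  [114,123): 9 bp
  [123,127): 4 bp
  [127,138): 11 bp
  [138,147): 9 bp
  [147,150): 3 bp
  [150,156): 6 bp
  [156,165): 9 bp
  [165,167): 2 bp
  [167,175): 8 bp

[2,3,3,3,3,4,5,5,6,6,7,8,8,8,9,9,9,9,9,10,11,11,12,15]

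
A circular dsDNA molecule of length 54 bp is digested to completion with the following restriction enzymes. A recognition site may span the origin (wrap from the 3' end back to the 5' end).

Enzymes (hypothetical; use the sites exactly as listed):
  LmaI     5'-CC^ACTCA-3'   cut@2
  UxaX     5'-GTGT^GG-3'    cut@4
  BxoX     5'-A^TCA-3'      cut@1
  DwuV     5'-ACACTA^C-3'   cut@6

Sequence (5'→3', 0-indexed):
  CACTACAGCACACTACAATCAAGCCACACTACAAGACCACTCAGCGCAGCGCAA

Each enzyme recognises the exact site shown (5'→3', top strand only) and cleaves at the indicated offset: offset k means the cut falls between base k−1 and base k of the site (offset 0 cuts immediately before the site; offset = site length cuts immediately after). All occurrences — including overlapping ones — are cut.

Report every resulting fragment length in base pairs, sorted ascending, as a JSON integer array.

[3,7,10,13,21]

Site scan:
  LmaI CCACTCA/2: at [36] ⇒ [38]
  UxaX (GTGTGG, off=4): no sites
  BxoX ATCA/1: at [17] ⇒ [18]
  DwuV ACACTAC/6: at [9, 25, 53] ⇒ [5, 15, 31]

Pooled cuts: [5, 15, 18, 31, 38]

Fragment lengths:
  5→15: 10 bp
  15→18: 3 bp
  18→31: 13 bp
  31→38: 7 bp
  38→5 (wrap): 54-38+5 = 21 bp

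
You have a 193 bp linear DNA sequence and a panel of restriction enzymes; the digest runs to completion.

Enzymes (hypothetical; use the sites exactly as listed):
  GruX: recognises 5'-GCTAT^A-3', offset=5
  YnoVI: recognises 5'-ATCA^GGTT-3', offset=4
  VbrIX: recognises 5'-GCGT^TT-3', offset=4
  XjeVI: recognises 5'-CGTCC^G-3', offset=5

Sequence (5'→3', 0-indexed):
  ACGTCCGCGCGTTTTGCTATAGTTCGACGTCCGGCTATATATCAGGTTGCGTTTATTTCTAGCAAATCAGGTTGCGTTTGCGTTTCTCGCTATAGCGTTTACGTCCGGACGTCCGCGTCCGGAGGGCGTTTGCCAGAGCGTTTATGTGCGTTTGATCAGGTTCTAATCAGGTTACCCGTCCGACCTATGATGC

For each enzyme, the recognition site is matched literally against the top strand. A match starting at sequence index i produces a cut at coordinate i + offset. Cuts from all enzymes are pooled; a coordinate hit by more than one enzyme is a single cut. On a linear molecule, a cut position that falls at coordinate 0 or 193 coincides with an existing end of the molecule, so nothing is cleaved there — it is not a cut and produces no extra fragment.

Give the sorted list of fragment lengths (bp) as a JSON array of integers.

[5,6,6,6,6,6,6,7,8,8,8,8,8,9,10,10,11,12,12,12,12,17]

Scan for sites:
  GruX (GCTATA, off=5): starts [15, 33, 88] → cuts [20, 38, 93]
  YnoVI (ATCAGGTT, off=4): starts [40, 65, 154, 165] → cuts [44, 69, 158, 169]
  VbrIX (GCGTTT, off=4): starts [8, 48, 73, 79, 94, 125, 137, 147] → cuts [12, 52, 77, 83, 98, 129, 141, 151]
  XjeVI (CGTCCG, off=5): starts [1, 27, 101, 109, 115, 176] → cuts [6, 32, 106, 114, 120, 181]

All cut coordinates (distinct, sorted): [6, 12, 20, 32, 38, 44, 52, 69, 77, 83, 93, 98, 106, 114, 120, 129, 141, 151, 158, 169, 181]

Fragment lengths:
  [0,6): 6 bp
  [6,12): 6 bp
  [12,20): 8 bp
  [20,32): 12 bp
  [32,38): 6 bp
  [38,44): 6 bp
  [44,52): 8 bp
  [52,69): 17 bp
  [69,77): 8 bp
  [77,83): 6 bp
  [83,93): 10 bp
  [93,98): 5 bp
  [98,106): 8 bp
  [106,114): 8 bp
  [114,120): 6 bp
  [120,129): 9 bp
  [129,141): 12 bp
  [141,151): 10 bp
  [151,158): 7 bp
  [158,169): 11 bp
  [169,181): 12 bp
  [181,193): 12 bp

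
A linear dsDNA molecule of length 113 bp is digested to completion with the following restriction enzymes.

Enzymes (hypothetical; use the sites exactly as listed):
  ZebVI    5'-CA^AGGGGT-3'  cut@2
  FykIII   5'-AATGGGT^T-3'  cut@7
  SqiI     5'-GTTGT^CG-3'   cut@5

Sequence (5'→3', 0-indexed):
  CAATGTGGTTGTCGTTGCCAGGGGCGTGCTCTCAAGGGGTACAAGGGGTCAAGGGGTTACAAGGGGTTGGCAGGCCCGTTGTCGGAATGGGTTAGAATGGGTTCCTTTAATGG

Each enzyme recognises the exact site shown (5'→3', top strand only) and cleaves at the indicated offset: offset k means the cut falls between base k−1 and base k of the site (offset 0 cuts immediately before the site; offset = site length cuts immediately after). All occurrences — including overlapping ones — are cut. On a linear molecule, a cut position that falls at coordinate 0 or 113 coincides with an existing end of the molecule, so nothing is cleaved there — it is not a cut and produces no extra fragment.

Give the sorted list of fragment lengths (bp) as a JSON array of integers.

[8,9,10,10,10,11,12,21,22]

Site scan:
  ZebVI (CAAGGGGT, off=2): starts [32, 41, 49, 59] → cuts [34, 43, 51, 61]
  FykIII (AATGGGTT, off=7): starts [85, 95] → cuts [92, 102]
  SqiI (GTTGTCG, off=5): starts [7, 77] → cuts [12, 82]

All cut coordinates (distinct, sorted): [12, 34, 43, 51, 61, 82, 92, 102]

Fragments:
  [0,12): 12 bp
  [12,34): 22 bp
  [34,43): 9 bp
  [43,51): 8 bp
  [51,61): 10 bp
  [61,82): 21 bp
  [82,92): 10 bp
  [92,102): 10 bp
  [102,113): 11 bp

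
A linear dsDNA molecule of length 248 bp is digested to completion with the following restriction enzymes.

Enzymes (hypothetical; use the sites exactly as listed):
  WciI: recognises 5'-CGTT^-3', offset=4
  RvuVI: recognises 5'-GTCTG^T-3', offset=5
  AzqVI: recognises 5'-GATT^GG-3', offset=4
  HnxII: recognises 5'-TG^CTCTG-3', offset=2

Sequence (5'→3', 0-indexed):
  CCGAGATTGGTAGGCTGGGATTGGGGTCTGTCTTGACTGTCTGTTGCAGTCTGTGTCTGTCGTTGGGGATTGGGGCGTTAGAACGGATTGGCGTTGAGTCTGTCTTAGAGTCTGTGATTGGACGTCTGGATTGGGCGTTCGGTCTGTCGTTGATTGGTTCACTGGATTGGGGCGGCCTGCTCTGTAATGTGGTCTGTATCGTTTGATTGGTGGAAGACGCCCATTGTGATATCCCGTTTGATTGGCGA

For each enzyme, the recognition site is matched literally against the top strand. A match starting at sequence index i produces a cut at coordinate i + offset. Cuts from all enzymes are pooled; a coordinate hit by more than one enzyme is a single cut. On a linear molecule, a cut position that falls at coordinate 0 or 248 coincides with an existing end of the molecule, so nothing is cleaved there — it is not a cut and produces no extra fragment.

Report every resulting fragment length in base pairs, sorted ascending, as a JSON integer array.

Scan for sites:
  WciI (CGTT, off=4): starts [60, 75, 91, 135, 147, 199, 234] → cuts [64, 79, 95, 139, 151, 203, 238]
  RvuVI (GTCTGT, off=5): starts [25, 38, 48, 54, 97, 109, 141, 191] → cuts [30, 43, 53, 59, 102, 114, 146, 196]
  AzqVI (GATTGG, off=4): starts [4, 18, 67, 85, 115, 128, 151, 164, 204, 239] → cuts [8, 22, 71, 89, 119, 132, 155, 168, 208, 243]
  HnxII (TGCTCTG, off=2): starts [177] → cuts [179]

All cut coordinates (distinct, sorted): [8, 22, 30, 43, 53, 59, 64, 71, 79, 89, 95, 102, 114, 119, 132, 139, 146, 151, 155, 168, 179, 196, 203, 208, 238, 243]

Fragments:
  [0,8): 8 bp
  [8,22): 14 bp
  [22,30): 8 bp
  [30,43): 13 bp
  [43,53): 10 bp
  [53,59): 6 bp
  [59,64): 5 bp
  [64,71): 7 bp
  [71,79): 8 bp
  [79,89): 10 bp
  [89,95): 6 bp
  [95,102): 7 bp
  [102,114): 12 bp
  [114,119): 5 bp
  [119,132): 13 bp
  [132,139): 7 bp
  [139,146): 7 bp
  [146,151): 5 bp
  [151,155): 4 bp
  [155,168): 13 bp
  [168,179): 11 bp
  [179,196): 17 bp
  [196,203): 7 bp
  [203,208): 5 bp
  [208,238): 30 bp
  [238,243): 5 bp
  [243,248): 5 bp

[4,5,5,5,5,5,5,6,6,7,7,7,7,7,8,8,8,10,10,11,12,13,13,13,14,17,30]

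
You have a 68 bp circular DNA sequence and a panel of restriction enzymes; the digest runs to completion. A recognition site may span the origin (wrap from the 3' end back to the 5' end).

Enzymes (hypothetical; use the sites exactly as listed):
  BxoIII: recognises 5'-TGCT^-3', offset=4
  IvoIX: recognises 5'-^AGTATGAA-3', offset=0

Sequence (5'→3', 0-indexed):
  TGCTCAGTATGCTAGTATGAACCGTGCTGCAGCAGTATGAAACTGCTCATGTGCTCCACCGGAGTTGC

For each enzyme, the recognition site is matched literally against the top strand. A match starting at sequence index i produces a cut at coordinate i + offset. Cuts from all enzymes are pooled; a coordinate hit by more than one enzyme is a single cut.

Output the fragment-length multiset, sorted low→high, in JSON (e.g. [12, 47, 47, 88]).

[3,5,8,9,14,14,15]

Scan for sites:
  BxoIII TGCT/4: at [0, 9, 24, 43, 51, 65] ⇒ [1, 4, 13, 28, 47, 55]
  IvoIX AGTATGAA/0: at [13, 33] ⇒ [13, 33]

All cut coordinates (distinct, sorted): [1, 4, 13, 28, 33, 47, 55]

Fragments:
  1→4: 3 bp
  4→13: 9 bp
  13→28: 15 bp
  28→33: 5 bp
  33→47: 14 bp
  47→55: 8 bp
  55→1 (wrap): 68-55+1 = 14 bp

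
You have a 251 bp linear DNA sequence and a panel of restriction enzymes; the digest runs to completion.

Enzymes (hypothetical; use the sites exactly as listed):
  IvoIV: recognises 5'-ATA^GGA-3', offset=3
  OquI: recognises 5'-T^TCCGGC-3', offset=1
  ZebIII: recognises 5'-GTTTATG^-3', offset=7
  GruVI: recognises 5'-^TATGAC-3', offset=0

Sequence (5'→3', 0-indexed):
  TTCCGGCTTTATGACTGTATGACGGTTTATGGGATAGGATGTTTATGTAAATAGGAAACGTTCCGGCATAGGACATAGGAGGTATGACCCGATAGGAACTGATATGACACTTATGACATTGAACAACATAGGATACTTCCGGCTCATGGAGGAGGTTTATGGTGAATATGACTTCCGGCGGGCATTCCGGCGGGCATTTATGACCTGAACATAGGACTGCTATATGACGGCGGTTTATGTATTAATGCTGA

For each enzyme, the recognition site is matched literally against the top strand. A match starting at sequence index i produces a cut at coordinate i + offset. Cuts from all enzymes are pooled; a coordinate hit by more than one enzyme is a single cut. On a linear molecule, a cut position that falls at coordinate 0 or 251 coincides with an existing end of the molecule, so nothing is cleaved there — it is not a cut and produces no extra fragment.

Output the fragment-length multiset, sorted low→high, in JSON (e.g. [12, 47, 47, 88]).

Per-enzyme occurrences:
  IvoIV ATAGGA/3: at [33, 50, 67, 74, 91, 127, 210] ⇒ [36, 53, 70, 77, 94, 130, 213]
  OquI TTCCGGC/1: at [0, 60, 136, 172, 184] ⇒ [1, 61, 137, 173, 185]
  ZebIII GTTTATG/7: at [24, 40, 154, 232] ⇒ [31, 47, 161, 239]
  GruVI TATGAC/0: at [9, 17, 82, 102, 111, 166, 198, 222] ⇒ [9, 17, 82, 102, 111, 166, 198, 222]

All cut coordinates (distinct, sorted): [1, 9, 17, 31, 36, 47, 53, 61, 70, 77, 82, 94, 102, 111, 130, 137, 161, 166, 173, 185, 198, 213, 222, 239]

Fragments:
  [0,1): 1 bp
  [1,9): 8 bp
  [9,17): 8 bp
  [17,31): 14 bp
  [31,36): 5 bp
  [36,47): 11 bp
  [47,53): 6 bp
  [53,61): 8 bp
  [61,70): 9 bp
  [70,77): 7 bp
  [77,82): 5 bp
  [82,94): 12 bp
  [94,102): 8 bp
  [102,111): 9 bp
  [111,130): 19 bp
  [130,137): 7 bp
  [137,161): 24 bp
  [161,166): 5 bp
  [166,173): 7 bp
  [173,185): 12 bp
  [185,198): 13 bp
  [198,213): 15 bp
  [213,222): 9 bp
  [222,239): 17 bp
  [239,251): 12 bp

[1,5,5,5,6,7,7,7,8,8,8,8,9,9,9,11,12,12,12,13,14,15,17,19,24]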